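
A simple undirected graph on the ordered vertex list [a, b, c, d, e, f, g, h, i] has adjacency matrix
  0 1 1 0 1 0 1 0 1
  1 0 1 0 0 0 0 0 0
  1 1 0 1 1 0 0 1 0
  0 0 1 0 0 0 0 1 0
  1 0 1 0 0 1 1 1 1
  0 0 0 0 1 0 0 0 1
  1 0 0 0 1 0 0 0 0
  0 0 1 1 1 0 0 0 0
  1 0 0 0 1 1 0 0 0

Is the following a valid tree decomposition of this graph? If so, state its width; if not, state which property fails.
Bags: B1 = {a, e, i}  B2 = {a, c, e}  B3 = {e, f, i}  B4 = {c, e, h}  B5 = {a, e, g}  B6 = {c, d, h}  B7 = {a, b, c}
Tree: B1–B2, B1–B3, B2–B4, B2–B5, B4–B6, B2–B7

Yes; width 2.

Checking the three conditions: (i) the bags cover all of {a, b, c, d, e, f, g, h, i}; (ii) for each edge, some bag contains both endpoints; (iii) the bags containing any fixed vertex form a subtree. All hold, so the decomposition is valid with width 3 − 1 = 2.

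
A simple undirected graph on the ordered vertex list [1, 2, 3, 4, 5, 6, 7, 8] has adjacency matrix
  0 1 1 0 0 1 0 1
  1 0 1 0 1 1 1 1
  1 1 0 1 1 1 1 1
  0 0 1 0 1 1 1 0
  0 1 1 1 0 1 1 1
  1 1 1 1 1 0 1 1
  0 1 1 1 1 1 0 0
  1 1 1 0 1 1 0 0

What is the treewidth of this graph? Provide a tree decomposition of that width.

Treewidth 4.
Bags: B1 = {2, 3, 5, 6, 8}  B2 = {2, 3, 5, 6, 7}  B3 = {3, 4, 5, 6, 7}  B4 = {1, 2, 3, 6, 8}
Tree: B1–B2, B2–B3, B1–B4

The largest bag has 5 vertices, giving width 4; this decomposition certifies tw(G) ≤ 4. Conversely, {1, 2, 3, 6, 8} is a clique of size 5, and the vertices of any clique must share a bag in every tree decomposition; so some bag has ≥ 5 vertices and tw(G) ≥ 4. Hence tw(G) = 4 exactly.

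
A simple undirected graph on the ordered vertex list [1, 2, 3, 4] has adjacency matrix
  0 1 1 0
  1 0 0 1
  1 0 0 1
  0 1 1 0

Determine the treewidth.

2

A width-2 tree decomposition is:
Bags: B1 = {1, 2, 4}  B2 = {1, 3, 4}
Tree: B1–B2
Every bag has size at most 3, so the width is 3 − 1 = 2 and tw(G) ≤ 2. The edges 4–2–1–3–4 form a cycle, so G is not a tree and its treewidth is at least 2. Therefore the treewidth is 2.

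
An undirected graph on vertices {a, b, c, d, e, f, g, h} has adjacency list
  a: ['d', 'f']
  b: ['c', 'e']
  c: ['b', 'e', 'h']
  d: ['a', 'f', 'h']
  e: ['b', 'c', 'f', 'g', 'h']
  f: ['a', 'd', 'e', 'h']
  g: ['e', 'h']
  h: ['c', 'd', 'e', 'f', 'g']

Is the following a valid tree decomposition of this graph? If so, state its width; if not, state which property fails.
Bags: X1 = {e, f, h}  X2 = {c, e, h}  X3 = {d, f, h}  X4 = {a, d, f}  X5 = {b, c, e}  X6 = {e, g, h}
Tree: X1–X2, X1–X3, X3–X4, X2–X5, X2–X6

Every vertex of G appears in some bag (union = {a, b, c, d, e, f, g, h}); every edge is covered by a bag; and for each vertex v the set of bags containing v is connected in the bag tree. The decomposition is therefore valid. The largest bag has 3 vertices, so the width is 2.

Yes; width 2.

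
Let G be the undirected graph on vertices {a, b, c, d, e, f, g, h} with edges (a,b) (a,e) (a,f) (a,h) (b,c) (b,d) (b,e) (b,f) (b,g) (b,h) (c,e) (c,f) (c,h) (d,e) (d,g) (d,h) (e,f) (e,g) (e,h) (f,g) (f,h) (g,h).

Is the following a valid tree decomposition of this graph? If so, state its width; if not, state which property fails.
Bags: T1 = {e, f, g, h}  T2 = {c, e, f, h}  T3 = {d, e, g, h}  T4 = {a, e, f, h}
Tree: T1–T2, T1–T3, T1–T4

No — vertex b appears in no bag.

A tree decomposition must satisfy three properties: every vertex lies in some bag; for every edge, both endpoints lie together in some bag; and for every vertex, the bags containing it form a connected subtree. Here vertex b appears in no bag, so the decomposition is invalid.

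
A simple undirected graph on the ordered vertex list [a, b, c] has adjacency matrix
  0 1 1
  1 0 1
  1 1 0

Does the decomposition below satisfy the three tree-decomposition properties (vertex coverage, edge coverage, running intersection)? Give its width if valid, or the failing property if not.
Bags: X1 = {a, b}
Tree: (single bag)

A tree decomposition must satisfy three properties: every vertex lies in some bag; for every edge, both endpoints lie together in some bag; and for every vertex, the bags containing it form a connected subtree. Here vertex c appears in no bag, so the decomposition is invalid.

No — vertex c appears in no bag.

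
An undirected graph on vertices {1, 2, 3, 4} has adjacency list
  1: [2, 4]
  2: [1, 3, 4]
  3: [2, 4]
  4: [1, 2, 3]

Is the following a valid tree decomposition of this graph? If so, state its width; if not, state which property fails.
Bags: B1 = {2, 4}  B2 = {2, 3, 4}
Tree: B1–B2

A tree decomposition must satisfy three properties: every vertex lies in some bag; for every edge, both endpoints lie together in some bag; and for every vertex, the bags containing it form a connected subtree. Here vertex 1 appears in no bag, so the decomposition is invalid.

No — vertex 1 appears in no bag.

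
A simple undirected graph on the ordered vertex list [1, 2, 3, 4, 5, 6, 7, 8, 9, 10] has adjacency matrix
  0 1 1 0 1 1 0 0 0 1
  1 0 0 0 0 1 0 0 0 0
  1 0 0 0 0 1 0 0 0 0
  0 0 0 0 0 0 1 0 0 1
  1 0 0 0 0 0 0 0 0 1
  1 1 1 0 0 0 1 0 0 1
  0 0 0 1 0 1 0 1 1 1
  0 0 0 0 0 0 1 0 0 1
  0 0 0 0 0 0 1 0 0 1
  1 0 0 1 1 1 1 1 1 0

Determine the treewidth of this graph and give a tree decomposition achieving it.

Each bag holds 3 vertices, so the decomposition has width 2, which upper-bounds the treewidth. For the lower bound, the 3 vertices {1, 5, 10} are pairwise adjacent, and any tree decomposition puts a clique entirely inside one bag — forcing width ≥ 2. Combining the bounds, tw(G) = 2.

Treewidth 2.
One optimal decomposition is:
Bags: B1 = {6, 7, 10}  B2 = {7, 9, 10}  B3 = {4, 7, 10}  B4 = {1, 6, 10}  B5 = {1, 5, 10}  B6 = {7, 8, 10}  B7 = {1, 2, 6}  B8 = {1, 3, 6}
Tree: B1–B2, B1–B3, B1–B4, B4–B5, B2–B6, B4–B7, B4–B8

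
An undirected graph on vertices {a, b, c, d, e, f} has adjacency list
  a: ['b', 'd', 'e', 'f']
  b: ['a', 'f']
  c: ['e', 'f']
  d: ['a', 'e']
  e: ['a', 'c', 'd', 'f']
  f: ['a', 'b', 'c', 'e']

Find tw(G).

A width-2 tree decomposition is:
Bags: B1 = {a, e, f}  B2 = {c, e, f}  B3 = {a, d, e}  B4 = {a, b, f}
Tree: B1–B2, B1–B3, B1–B4
Each bag holds 3 vertices, so the decomposition has width 2, which upper-bounds the treewidth. On the other hand G contains the 3-clique {a, d, e}. A clique must lie in a single bag of any decomposition, so no decomposition can have width below 2. The upper and lower bounds meet at 2, so that is the treewidth.

2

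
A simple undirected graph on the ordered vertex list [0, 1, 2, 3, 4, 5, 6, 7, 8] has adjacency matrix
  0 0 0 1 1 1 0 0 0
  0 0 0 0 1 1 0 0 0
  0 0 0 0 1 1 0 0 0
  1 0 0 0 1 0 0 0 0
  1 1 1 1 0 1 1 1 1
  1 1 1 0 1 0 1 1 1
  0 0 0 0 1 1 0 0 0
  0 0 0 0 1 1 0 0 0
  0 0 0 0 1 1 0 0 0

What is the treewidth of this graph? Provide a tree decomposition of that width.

Treewidth 2.
One such decomposition:
Bags: B1 = {1, 4, 5}  B2 = {0, 4, 5}  B3 = {4, 5, 7}  B4 = {0, 3, 4}  B5 = {4, 5, 8}  B6 = {4, 5, 6}  B7 = {2, 4, 5}
Tree: B1–B2, B1–B3, B2–B4, B3–B5, B3–B6, B5–B7

Every bag has size at most 3, so the width is 3 − 1 = 2 and tw(G) ≤ 2. Conversely, {0, 3, 4} is a clique of size 3, and the vertices of any clique must share a bag in every tree decomposition; so some bag has ≥ 3 vertices and tw(G) ≥ 2. Combining the bounds, tw(G) = 2.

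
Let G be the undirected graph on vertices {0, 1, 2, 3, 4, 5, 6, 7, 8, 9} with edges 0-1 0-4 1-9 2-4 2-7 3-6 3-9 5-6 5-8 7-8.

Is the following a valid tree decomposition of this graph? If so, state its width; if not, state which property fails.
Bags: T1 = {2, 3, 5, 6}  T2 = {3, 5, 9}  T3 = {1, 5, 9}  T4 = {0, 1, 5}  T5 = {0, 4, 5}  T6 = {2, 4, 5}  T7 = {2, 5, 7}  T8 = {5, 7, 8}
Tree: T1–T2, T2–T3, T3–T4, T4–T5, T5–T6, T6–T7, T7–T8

No — bags containing vertex 2 are not connected in the tree.

A tree decomposition must satisfy three properties: every vertex lies in some bag; for every edge, both endpoints lie together in some bag; and for every vertex, the bags containing it form a connected subtree. Here bags containing vertex 2 are not connected in the tree, so the decomposition is invalid.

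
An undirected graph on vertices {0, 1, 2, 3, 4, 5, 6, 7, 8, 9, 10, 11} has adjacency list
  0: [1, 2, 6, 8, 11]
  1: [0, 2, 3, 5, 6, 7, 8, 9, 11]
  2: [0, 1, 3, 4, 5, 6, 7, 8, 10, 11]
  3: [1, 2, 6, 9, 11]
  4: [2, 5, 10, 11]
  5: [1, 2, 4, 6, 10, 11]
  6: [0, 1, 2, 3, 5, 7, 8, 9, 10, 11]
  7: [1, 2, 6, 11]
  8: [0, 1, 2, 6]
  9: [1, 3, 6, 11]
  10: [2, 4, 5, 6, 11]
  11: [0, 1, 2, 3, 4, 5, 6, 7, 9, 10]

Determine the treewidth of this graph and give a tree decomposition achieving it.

Each bag holds 5 vertices, so the decomposition has width 4, which upper-bounds the treewidth. For the lower bound, the 5 vertices {1, 3, 6, 9, 11} are pairwise adjacent, and any tree decomposition puts a clique entirely inside one bag — forcing width ≥ 4. Therefore the treewidth is 4.

Treewidth 4.
Bags: B1 = {1, 2, 5, 6, 11}  B2 = {2, 5, 6, 10, 11}  B3 = {2, 4, 5, 10, 11}  B4 = {1, 2, 3, 6, 11}  B5 = {0, 1, 2, 6, 11}  B6 = {1, 2, 6, 7, 11}  B7 = {0, 1, 2, 6, 8}  B8 = {1, 3, 6, 9, 11}
Tree: B1–B2, B2–B3, B1–B4, B1–B5, B4–B6, B5–B7, B4–B8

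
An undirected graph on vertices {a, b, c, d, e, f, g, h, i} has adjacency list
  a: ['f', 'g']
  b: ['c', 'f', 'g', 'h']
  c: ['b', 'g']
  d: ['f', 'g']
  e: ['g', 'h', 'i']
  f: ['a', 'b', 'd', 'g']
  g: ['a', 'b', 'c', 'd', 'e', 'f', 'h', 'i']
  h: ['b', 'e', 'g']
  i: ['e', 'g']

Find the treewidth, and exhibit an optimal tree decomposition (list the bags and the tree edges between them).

Every bag has size at most 3, so the width is 3 − 1 = 2 and tw(G) ≤ 2. For the lower bound, the 3 vertices {d, f, g} are pairwise adjacent, and any tree decomposition puts a clique entirely inside one bag — forcing width ≥ 2. Hence tw(G) = 2 exactly.

Treewidth 2.
One optimal decomposition is:
Bags: B1 = {b, g, h}  B2 = {e, g, h}  B3 = {b, f, g}  B4 = {d, f, g}  B5 = {a, f, g}  B6 = {e, g, i}  B7 = {b, c, g}
Tree: B1–B2, B1–B3, B3–B4, B3–B5, B2–B6, B3–B7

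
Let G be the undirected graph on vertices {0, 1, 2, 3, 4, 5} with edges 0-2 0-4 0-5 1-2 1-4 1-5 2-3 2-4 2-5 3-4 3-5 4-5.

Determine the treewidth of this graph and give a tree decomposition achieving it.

Treewidth 3.
One such decomposition:
Bags: B1 = {0, 2, 4, 5}  B2 = {2, 3, 4, 5}  B3 = {1, 2, 4, 5}
Tree: B1–B2, B2–B3

Each bag holds 4 vertices, so the decomposition has width 3, which upper-bounds the treewidth. For the lower bound, the 4 vertices {0, 2, 4, 5} are pairwise adjacent, and any tree decomposition puts a clique entirely inside one bag — forcing width ≥ 3. Hence tw(G) = 3 exactly.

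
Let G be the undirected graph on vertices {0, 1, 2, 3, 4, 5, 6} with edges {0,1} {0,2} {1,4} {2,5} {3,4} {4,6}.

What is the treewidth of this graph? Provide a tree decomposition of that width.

Each bag holds 2 vertices, so the decomposition has width 1, which upper-bounds the treewidth. Any graph with an edge has treewidth ≥ 1, and G has the edge 4–1. Combining the bounds, tw(G) = 1.

Treewidth 1.
One such decomposition:
Bags: B1 = {1, 4}  B2 = {3, 4}  B3 = {0, 1}  B4 = {0, 2}  B5 = {4, 6}  B6 = {2, 5}
Tree: B1–B2, B1–B3, B3–B4, B1–B5, B4–B6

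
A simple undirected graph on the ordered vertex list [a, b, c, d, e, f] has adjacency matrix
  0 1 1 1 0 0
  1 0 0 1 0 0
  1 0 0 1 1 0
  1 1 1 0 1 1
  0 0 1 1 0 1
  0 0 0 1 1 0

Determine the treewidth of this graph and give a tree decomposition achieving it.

Treewidth 2.
One such decomposition:
Bags: B1 = {a, c, d}  B2 = {c, d, e}  B3 = {d, e, f}  B4 = {a, b, d}
Tree: B1–B2, B2–B3, B1–B4

Every bag has size at most 3, so the width is 3 − 1 = 2 and tw(G) ≤ 2. On the other hand G contains the 3-clique {c, d, e}. A clique must lie in a single bag of any decomposition, so no decomposition can have width below 2. Therefore the treewidth is 2.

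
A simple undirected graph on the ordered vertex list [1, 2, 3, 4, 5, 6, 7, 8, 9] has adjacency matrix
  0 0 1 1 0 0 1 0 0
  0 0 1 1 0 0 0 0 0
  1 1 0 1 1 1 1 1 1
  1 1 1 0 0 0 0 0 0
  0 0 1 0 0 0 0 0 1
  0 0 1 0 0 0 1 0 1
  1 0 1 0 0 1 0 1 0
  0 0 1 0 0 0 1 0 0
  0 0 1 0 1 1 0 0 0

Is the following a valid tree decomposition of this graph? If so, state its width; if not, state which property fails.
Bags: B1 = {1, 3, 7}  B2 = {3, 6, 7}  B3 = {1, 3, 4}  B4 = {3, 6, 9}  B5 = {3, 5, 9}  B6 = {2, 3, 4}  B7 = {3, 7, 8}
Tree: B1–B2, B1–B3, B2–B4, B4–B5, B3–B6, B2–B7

Yes; width 2.

Vertex coverage: the bags together contain {1, 2, 3, 4, 5, 6, 7, 8, 9}, the full vertex set. Edge coverage: each edge of G has both endpoints in at least one bag. Running intersection: for every vertex, the bags containing it form a connected subtree. All three properties hold, so this is a valid tree decomposition of width max|bag| − 1 = 2, and hence tw(G) ≤ 2.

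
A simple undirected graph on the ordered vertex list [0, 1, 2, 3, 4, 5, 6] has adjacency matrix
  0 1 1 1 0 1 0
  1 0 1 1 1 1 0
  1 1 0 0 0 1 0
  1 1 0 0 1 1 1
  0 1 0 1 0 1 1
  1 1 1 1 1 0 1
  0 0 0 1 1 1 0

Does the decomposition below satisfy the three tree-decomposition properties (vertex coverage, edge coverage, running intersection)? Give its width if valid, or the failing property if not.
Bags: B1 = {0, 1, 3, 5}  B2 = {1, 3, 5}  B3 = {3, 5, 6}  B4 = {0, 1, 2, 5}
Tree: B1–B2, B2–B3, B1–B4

A tree decomposition must satisfy three properties: every vertex lies in some bag; for every edge, both endpoints lie together in some bag; and for every vertex, the bags containing it form a connected subtree. Here vertex 4 appears in no bag, so the decomposition is invalid.

No — vertex 4 appears in no bag.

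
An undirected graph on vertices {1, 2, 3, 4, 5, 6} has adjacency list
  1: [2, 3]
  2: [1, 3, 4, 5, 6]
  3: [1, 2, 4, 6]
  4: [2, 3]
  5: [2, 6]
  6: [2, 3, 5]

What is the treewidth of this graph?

A width-2 tree decomposition is:
Bags: B1 = {2, 3, 6}  B2 = {2, 5, 6}  B3 = {2, 3, 4}  B4 = {1, 2, 3}
Tree: B1–B2, B1–B3, B1–B4
Every bag has size at most 3, so the width is 3 − 1 = 2 and tw(G) ≤ 2. Conversely, {1, 2, 3} is a clique of size 3, and the vertices of any clique must share a bag in every tree decomposition; so some bag has ≥ 3 vertices and tw(G) ≥ 2. Hence tw(G) = 2 exactly.

2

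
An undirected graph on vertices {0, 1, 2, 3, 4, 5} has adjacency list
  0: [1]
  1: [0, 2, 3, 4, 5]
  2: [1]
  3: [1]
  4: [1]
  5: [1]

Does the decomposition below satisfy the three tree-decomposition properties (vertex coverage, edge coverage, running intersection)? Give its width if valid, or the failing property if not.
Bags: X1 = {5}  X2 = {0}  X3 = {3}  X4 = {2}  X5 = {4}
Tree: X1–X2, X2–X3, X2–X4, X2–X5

No — vertex 1 appears in no bag.

A tree decomposition must satisfy three properties: every vertex lies in some bag; for every edge, both endpoints lie together in some bag; and for every vertex, the bags containing it form a connected subtree. Here vertex 1 appears in no bag, so the decomposition is invalid.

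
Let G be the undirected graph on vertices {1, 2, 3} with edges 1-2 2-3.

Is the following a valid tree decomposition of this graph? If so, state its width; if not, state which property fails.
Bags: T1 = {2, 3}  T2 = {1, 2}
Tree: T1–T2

Yes; width 1.

Every vertex of G appears in some bag (union = {1, 2, 3}); every edge is covered by a bag; and for each vertex v the set of bags containing v is connected in the bag tree. The decomposition is therefore valid. The largest bag has 2 vertices, so the width is 1.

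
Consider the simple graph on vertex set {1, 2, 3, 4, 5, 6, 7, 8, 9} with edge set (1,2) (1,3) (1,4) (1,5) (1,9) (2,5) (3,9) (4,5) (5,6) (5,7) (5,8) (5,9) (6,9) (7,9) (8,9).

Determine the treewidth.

A width-2 tree decomposition is:
Bags: B1 = {1, 5, 9}  B2 = {5, 8, 9}  B3 = {5, 7, 9}  B4 = {5, 6, 9}  B5 = {1, 4, 5}  B6 = {1, 3, 9}  B7 = {1, 2, 5}
Tree: B1–B2, B2–B3, B1–B4, B1–B5, B1–B6, B1–B7
The largest bag has 3 vertices, giving width 2; this decomposition certifies tw(G) ≤ 2. On the other hand G contains the 3-clique {1, 3, 9}. A clique must lie in a single bag of any decomposition, so no decomposition can have width below 2. Hence tw(G) = 2 exactly.

2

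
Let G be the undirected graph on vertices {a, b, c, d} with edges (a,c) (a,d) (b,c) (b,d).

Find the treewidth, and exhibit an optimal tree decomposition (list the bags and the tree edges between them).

The largest bag has 3 vertices, giving width 2; this decomposition certifies tw(G) ≤ 2. The edges a–c–b–d–a form a cycle, so G is not a tree and its treewidth is at least 2. Hence tw(G) = 2 exactly.

Treewidth 2.
One such decomposition:
Bags: B1 = {a, b, c}  B2 = {a, b, d}
Tree: B1–B2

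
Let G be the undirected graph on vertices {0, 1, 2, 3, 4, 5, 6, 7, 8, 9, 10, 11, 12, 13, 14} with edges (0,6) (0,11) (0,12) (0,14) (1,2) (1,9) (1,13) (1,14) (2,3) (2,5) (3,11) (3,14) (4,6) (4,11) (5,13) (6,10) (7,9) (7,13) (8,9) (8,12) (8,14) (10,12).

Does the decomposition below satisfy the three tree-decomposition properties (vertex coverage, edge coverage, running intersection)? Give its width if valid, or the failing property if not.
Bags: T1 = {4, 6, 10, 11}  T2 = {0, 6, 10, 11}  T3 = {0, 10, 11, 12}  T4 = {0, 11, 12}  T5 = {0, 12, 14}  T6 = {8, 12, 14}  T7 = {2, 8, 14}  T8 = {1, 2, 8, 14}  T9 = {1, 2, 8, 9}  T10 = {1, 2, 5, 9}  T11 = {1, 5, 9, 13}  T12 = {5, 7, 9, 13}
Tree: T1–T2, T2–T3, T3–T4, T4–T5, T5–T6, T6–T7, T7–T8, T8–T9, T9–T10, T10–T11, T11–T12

No — vertex 3 appears in no bag.

A tree decomposition must satisfy three properties: every vertex lies in some bag; for every edge, both endpoints lie together in some bag; and for every vertex, the bags containing it form a connected subtree. Here vertex 3 appears in no bag, so the decomposition is invalid.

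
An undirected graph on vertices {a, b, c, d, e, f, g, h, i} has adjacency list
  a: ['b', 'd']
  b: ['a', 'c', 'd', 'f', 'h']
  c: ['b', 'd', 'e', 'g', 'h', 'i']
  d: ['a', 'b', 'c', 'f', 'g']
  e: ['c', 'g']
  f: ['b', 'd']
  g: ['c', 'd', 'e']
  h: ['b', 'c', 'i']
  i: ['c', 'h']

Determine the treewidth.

2

A width-2 tree decomposition is:
Bags: B1 = {b, c, d}  B2 = {b, c, h}  B3 = {c, h, i}  B4 = {c, d, g}  B5 = {c, e, g}  B6 = {b, d, f}  B7 = {a, b, d}
Tree: B1–B2, B2–B3, B1–B4, B4–B5, B1–B6, B1–B7
The largest bag has 3 vertices, giving width 2; this decomposition certifies tw(G) ≤ 2. For the lower bound, the 3 vertices {a, b, d} are pairwise adjacent, and any tree decomposition puts a clique entirely inside one bag — forcing width ≥ 2. Hence tw(G) = 2 exactly.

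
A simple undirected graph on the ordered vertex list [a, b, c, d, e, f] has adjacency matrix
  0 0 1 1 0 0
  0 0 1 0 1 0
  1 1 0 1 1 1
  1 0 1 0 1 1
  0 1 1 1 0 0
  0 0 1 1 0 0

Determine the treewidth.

A width-2 tree decomposition is:
Bags: B1 = {c, d, e}  B2 = {b, c, e}  B3 = {c, d, f}  B4 = {a, c, d}
Tree: B1–B2, B1–B3, B1–B4
Every bag has size at most 3, so the width is 3 − 1 = 2 and tw(G) ≤ 2. Conversely, {c, d, e} is a clique of size 3, and the vertices of any clique must share a bag in every tree decomposition; so some bag has ≥ 3 vertices and tw(G) ≥ 2. Hence tw(G) = 2 exactly.

2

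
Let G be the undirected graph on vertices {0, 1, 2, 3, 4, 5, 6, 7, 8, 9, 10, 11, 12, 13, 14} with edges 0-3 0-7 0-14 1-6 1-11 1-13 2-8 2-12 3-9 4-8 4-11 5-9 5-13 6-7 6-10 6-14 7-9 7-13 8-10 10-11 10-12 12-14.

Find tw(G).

3

A width-3 tree decomposition is:
Bags: B1 = {3, 5, 9, 13}  B2 = {3, 7, 9, 13}  B3 = {0, 3, 7, 13}  B4 = {0, 1, 7, 13}  B5 = {0, 1, 6, 7}  B6 = {0, 1, 6, 14}  B7 = {1, 6, 11, 14}  B8 = {6, 10, 11, 14}  B9 = {10, 11, 12, 14}  B10 = {4, 10, 11, 12}  B11 = {4, 8, 10, 12}  B12 = {2, 4, 8, 12}
Tree: B1–B2, B2–B3, B3–B4, B4–B5, B5–B6, B6–B7, B7–B8, B8–B9, B9–B10, B10–B11, B11–B12
The largest bag has 4 vertices, giving width 3; this decomposition certifies tw(G) ≤ 3. For the lower bound: the 4 vertex sets {3,5,9}, {13}, {7}, {0,1,6,14} are disjoint, each induces a connected subgraph, and every pair is joined by at least one edge of G. Contracting each set to a single vertex therefore yields K_{4} as a minor, and since treewidth is minor-monotone, tw(G) ≥ tw(K_{4}) = 3. Combining the bounds, tw(G) = 3.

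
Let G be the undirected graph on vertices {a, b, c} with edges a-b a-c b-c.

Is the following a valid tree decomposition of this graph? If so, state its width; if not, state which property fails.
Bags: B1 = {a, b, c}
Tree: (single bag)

Every vertex of G appears in some bag (union = {a, b, c}); every edge is covered by a bag; and for each vertex v the set of bags containing v is connected in the bag tree. The decomposition is therefore valid. The largest bag has 3 vertices, so the width is 2.

Yes; width 2.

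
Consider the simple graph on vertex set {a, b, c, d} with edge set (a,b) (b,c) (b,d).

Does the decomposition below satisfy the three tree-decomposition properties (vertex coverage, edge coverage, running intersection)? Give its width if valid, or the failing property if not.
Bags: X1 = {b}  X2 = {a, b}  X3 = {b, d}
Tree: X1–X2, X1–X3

A tree decomposition must satisfy three properties: every vertex lies in some bag; for every edge, both endpoints lie together in some bag; and for every vertex, the bags containing it form a connected subtree. Here vertex c appears in no bag, so the decomposition is invalid.

No — vertex c appears in no bag.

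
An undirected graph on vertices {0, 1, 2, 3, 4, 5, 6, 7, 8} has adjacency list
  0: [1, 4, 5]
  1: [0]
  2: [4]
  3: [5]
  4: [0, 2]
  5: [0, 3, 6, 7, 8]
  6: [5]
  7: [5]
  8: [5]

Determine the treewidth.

A width-1 tree decomposition is:
Bags: B1 = {5, 6}  B2 = {5, 7}  B3 = {5, 8}  B4 = {0, 5}  B5 = {3, 5}  B6 = {0, 1}  B7 = {0, 4}  B8 = {2, 4}
Tree: B1–B2, B1–B3, B1–B4, B3–B5, B4–B6, B4–B7, B7–B8
Every bag has size at most 2, so the width is 2 − 1 = 1 and tw(G) ≤ 1. G has an edge, so its treewidth is at least 1. Combining the bounds, tw(G) = 1.

1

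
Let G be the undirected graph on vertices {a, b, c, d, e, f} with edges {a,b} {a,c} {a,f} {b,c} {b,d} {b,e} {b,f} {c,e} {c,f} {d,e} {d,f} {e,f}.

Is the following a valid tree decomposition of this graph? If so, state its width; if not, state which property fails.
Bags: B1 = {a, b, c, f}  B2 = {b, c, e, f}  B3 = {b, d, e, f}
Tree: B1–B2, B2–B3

Yes; width 3.

Checking the three conditions: (i) the bags cover all of {a, b, c, d, e, f}; (ii) for each edge, some bag contains both endpoints; (iii) the bags containing any fixed vertex form a subtree. All hold, so the decomposition is valid with width 4 − 1 = 3.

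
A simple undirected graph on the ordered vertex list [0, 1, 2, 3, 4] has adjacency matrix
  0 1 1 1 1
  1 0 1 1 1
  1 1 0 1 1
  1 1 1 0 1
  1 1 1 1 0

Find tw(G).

A width-4 tree decomposition is:
Bags: B1 = {0, 1, 2, 3, 4}
Tree: (single bag)
A single bag containing all 5 vertices is trivially a valid decomposition of width 4. For the lower bound, the 5 vertices {0, 1, 2, 3, 4} are pairwise adjacent, and any tree decomposition puts a clique entirely inside one bag — forcing width ≥ 4. Hence tw(G) = 4 exactly.

4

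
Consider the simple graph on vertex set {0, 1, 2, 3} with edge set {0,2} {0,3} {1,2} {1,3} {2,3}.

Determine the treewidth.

A width-2 tree decomposition is:
Bags: B1 = {1, 2, 3}  B2 = {0, 2, 3}
Tree: B1–B2
Every bag has size at most 3, so the width is 3 − 1 = 2 and tw(G) ≤ 2. For the lower bound, the 3 vertices {0, 2, 3} are pairwise adjacent, and any tree decomposition puts a clique entirely inside one bag — forcing width ≥ 2. Therefore the treewidth is 2.

2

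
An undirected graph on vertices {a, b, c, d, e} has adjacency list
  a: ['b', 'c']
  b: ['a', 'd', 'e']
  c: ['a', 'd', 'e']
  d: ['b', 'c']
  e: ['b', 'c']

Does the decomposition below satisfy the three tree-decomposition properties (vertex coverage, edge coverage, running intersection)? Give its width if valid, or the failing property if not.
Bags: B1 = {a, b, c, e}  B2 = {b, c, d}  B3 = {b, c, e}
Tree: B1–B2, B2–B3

A tree decomposition must satisfy three properties: every vertex lies in some bag; for every edge, both endpoints lie together in some bag; and for every vertex, the bags containing it form a connected subtree. Here bags containing vertex e are not connected in the tree, so the decomposition is invalid.

No — bags containing vertex e are not connected in the tree.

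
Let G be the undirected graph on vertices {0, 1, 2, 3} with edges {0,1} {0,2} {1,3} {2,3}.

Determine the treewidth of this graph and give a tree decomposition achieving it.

Treewidth 2.
Bags: B1 = {1, 2, 3}  B2 = {0, 1, 2}
Tree: B1–B2

The largest bag has 3 vertices, giving width 2; this decomposition certifies tw(G) ≤ 2. For the lower bound, G contains the cycle 2–3–1–0–2, so G is not a forest; only forests have treewidth ≤ 1, hence tw(G) ≥ 2. The upper and lower bounds meet at 2, so that is the treewidth.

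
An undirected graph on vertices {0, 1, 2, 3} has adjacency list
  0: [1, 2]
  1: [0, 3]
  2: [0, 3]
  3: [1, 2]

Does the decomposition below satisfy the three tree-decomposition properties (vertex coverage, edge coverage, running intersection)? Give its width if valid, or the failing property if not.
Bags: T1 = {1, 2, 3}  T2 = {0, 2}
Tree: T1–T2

No — edge (1,0) lies in no bag.

A tree decomposition must satisfy three properties: every vertex lies in some bag; for every edge, both endpoints lie together in some bag; and for every vertex, the bags containing it form a connected subtree. Here edge (1,0) lies in no bag, so the decomposition is invalid.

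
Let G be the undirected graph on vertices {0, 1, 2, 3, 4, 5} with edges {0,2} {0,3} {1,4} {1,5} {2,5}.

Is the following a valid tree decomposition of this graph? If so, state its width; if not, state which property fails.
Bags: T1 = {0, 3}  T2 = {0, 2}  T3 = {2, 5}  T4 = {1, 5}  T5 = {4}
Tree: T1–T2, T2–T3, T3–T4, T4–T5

No — edge (1,4) lies in no bag.

A tree decomposition must satisfy three properties: every vertex lies in some bag; for every edge, both endpoints lie together in some bag; and for every vertex, the bags containing it form a connected subtree. Here edge (1,4) lies in no bag, so the decomposition is invalid.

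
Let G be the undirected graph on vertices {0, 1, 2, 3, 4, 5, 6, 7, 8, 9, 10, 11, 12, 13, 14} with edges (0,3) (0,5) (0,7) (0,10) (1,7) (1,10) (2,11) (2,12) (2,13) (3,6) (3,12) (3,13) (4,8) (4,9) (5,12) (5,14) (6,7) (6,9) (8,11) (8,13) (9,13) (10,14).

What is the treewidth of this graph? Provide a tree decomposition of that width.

Treewidth 3.
One optimal decomposition is:
Bags: B1 = {1, 5, 10, 14}  B2 = {0, 1, 5, 10}  B3 = {0, 1, 5, 7}  B4 = {0, 5, 7, 12}  B5 = {0, 3, 7, 12}  B6 = {3, 6, 7, 12}  B7 = {2, 3, 6, 12}  B8 = {2, 3, 6, 13}  B9 = {2, 6, 9, 13}  B10 = {2, 9, 11, 13}  B11 = {8, 9, 11, 13}  B12 = {4, 8, 9, 11}
Tree: B1–B2, B2–B3, B3–B4, B4–B5, B5–B6, B6–B7, B7–B8, B8–B9, B9–B10, B10–B11, B11–B12

The largest bag has 4 vertices, giving width 3; this decomposition certifies tw(G) ≤ 3. For the lower bound: the 4 vertex sets {1,10,14}, {5}, {0}, {3,6,7,12} are disjoint, each induces a connected subgraph, and every pair is joined by at least one edge of G. Contracting each set to a single vertex therefore yields K_{4} as a minor, and since treewidth is minor-monotone, tw(G) ≥ tw(K_{4}) = 3. Hence tw(G) = 3 exactly.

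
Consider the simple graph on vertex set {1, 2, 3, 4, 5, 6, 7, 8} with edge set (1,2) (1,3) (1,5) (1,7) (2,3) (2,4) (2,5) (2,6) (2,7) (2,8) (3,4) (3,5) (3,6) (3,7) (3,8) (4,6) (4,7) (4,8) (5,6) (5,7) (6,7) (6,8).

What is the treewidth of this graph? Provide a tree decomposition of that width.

Treewidth 4.
One such decomposition:
Bags: B1 = {2, 3, 4, 6, 7}  B2 = {2, 3, 5, 6, 7}  B3 = {2, 3, 4, 6, 8}  B4 = {1, 2, 3, 5, 7}
Tree: B1–B2, B1–B3, B2–B4

Every bag has size at most 5, so the width is 5 − 1 = 4 and tw(G) ≤ 4. For the lower bound, the 5 vertices {1, 2, 3, 5, 7} are pairwise adjacent, and any tree decomposition puts a clique entirely inside one bag — forcing width ≥ 4. Hence tw(G) = 4 exactly.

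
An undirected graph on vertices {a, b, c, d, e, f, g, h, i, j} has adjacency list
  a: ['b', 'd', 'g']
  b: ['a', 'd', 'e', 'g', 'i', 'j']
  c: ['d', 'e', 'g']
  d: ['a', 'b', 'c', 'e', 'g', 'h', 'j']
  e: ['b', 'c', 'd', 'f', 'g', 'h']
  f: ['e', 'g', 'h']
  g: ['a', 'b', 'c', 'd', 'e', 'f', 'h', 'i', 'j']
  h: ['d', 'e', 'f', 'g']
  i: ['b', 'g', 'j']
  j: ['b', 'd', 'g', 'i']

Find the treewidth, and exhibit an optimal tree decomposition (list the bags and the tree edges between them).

Treewidth 3.
One such decomposition:
Bags: B1 = {b, d, e, g}  B2 = {b, d, g, j}  B3 = {c, d, e, g}  B4 = {b, g, i, j}  B5 = {d, e, g, h}  B6 = {a, b, d, g}  B7 = {e, f, g, h}
Tree: B1–B2, B1–B3, B2–B4, B1–B5, B1–B6, B5–B7

Each bag holds 4 vertices, so the decomposition has width 3, which upper-bounds the treewidth. On the other hand G contains the 4-clique {d, e, g, h}. A clique must lie in a single bag of any decomposition, so no decomposition can have width below 3. The upper and lower bounds meet at 3, so that is the treewidth.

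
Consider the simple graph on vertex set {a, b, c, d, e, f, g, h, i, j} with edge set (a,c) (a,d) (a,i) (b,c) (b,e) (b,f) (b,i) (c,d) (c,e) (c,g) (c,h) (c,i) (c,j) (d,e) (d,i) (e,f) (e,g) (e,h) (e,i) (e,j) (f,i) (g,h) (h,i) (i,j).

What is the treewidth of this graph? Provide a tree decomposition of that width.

Treewidth 3.
One optimal decomposition is:
Bags: B1 = {c, e, i, j}  B2 = {b, c, e, i}  B3 = {b, e, f, i}  B4 = {c, d, e, i}  B5 = {c, e, h, i}  B6 = {c, e, g, h}  B7 = {a, c, d, i}
Tree: B1–B2, B2–B3, B1–B4, B2–B5, B5–B6, B4–B7

Every bag has size at most 4, so the width is 4 − 1 = 3 and tw(G) ≤ 3. Conversely, {c, e, g, h} is a clique of size 4, and the vertices of any clique must share a bag in every tree decomposition; so some bag has ≥ 4 vertices and tw(G) ≥ 3. Therefore the treewidth is 3.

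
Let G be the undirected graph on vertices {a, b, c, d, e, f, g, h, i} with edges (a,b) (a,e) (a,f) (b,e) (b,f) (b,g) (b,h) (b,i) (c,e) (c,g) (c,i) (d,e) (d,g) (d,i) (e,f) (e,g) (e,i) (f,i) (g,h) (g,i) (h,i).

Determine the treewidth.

A width-3 tree decomposition is:
Bags: B1 = {b, e, f, i}  B2 = {b, e, g, i}  B3 = {c, e, g, i}  B4 = {d, e, g, i}  B5 = {b, g, h, i}  B6 = {a, b, e, f}
Tree: B1–B2, B2–B3, B2–B4, B2–B5, B1–B6
Every bag has size at most 4, so the width is 4 − 1 = 3 and tw(G) ≤ 3. Conversely, {a, b, e, f} is a clique of size 4, and the vertices of any clique must share a bag in every tree decomposition; so some bag has ≥ 4 vertices and tw(G) ≥ 3. Combining the bounds, tw(G) = 3.

3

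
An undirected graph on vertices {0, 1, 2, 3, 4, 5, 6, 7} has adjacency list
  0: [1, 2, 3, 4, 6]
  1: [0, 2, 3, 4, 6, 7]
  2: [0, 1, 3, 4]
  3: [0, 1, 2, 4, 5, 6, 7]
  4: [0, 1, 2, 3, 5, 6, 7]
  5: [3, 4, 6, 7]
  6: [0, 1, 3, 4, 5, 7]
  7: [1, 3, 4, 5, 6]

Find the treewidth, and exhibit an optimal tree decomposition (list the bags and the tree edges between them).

Treewidth 4.
One optimal decomposition is:
Bags: B1 = {1, 3, 4, 6, 7}  B2 = {0, 1, 3, 4, 6}  B3 = {3, 4, 5, 6, 7}  B4 = {0, 1, 2, 3, 4}
Tree: B1–B2, B1–B3, B2–B4

Each bag holds 5 vertices, so the decomposition has width 4, which upper-bounds the treewidth. On the other hand G contains the 5-clique {0, 1, 2, 3, 4}. A clique must lie in a single bag of any decomposition, so no decomposition can have width below 4. Therefore the treewidth is 4.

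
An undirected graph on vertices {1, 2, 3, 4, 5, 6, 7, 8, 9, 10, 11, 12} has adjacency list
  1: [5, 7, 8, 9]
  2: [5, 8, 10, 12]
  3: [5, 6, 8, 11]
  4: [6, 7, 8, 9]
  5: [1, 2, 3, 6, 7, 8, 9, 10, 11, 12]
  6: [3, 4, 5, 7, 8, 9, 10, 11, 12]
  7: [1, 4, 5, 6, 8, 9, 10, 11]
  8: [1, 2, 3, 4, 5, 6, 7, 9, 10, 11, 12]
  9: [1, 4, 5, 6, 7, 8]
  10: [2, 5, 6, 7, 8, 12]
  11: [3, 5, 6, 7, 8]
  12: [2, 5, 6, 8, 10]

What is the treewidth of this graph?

4

A width-4 tree decomposition is:
Bags: B1 = {5, 6, 7, 8, 10}  B2 = {5, 6, 7, 8, 11}  B3 = {5, 6, 8, 10, 12}  B4 = {5, 6, 7, 8, 9}  B5 = {2, 5, 8, 10, 12}  B6 = {1, 5, 7, 8, 9}  B7 = {3, 5, 6, 8, 11}  B8 = {4, 6, 7, 8, 9}
Tree: B1–B2, B1–B3, B1–B4, B3–B5, B4–B6, B2–B7, B4–B8
Every bag has size at most 5, so the width is 5 − 1 = 4 and tw(G) ≤ 4. Conversely, {4, 6, 7, 8, 9} is a clique of size 5, and the vertices of any clique must share a bag in every tree decomposition; so some bag has ≥ 5 vertices and tw(G) ≥ 4. Combining the bounds, tw(G) = 4.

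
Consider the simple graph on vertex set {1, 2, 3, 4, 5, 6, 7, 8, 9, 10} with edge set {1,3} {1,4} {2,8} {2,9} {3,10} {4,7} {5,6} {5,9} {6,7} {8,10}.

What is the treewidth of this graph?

A width-2 tree decomposition is:
Bags: B1 = {4, 6, 7}  B2 = {1, 4, 6}  B3 = {1, 3, 6}  B4 = {3, 6, 10}  B5 = {6, 8, 10}  B6 = {2, 6, 8}  B7 = {2, 6, 9}  B8 = {5, 6, 9}
Tree: B1–B2, B2–B3, B3–B4, B4–B5, B5–B6, B6–B7, B7–B8
Each bag holds 3 vertices, so the decomposition has width 2, which upper-bounds the treewidth. The edges 6–7–4–1–3–10–8–2–9–5–6 form a cycle, so G is not a tree and its treewidth is at least 2. The upper and lower bounds meet at 2, so that is the treewidth.

2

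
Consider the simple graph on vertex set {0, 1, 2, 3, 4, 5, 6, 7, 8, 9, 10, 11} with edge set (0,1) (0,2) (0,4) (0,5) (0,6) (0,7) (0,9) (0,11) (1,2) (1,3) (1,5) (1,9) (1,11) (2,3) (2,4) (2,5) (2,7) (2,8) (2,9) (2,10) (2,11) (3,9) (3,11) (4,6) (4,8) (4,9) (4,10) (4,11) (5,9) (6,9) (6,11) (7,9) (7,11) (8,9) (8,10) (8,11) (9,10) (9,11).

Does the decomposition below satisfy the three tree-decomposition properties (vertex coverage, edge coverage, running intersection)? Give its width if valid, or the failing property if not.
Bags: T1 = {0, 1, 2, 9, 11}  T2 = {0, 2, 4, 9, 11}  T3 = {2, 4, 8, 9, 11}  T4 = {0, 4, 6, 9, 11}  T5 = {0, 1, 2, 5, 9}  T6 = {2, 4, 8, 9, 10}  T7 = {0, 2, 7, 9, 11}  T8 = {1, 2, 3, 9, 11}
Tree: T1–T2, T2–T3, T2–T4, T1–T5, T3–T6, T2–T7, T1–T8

Yes; width 4.

Checking the three conditions: (i) the bags cover all of {0, 1, 2, 3, 4, 5, 6, 7, 8, 9, 10, 11}; (ii) for each edge, some bag contains both endpoints; (iii) the bags containing any fixed vertex form a subtree. All hold, so the decomposition is valid with width 5 − 1 = 4.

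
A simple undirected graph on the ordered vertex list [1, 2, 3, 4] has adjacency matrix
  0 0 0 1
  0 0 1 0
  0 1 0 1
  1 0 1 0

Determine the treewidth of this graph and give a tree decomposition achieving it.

Treewidth 1.
One such decomposition:
Bags: B1 = {3, 4}  B2 = {2, 3}  B3 = {1, 4}
Tree: B1–B2, B1–B3

Every bag has size at most 2, so the width is 2 − 1 = 1 and tw(G) ≤ 1. Any graph with an edge has treewidth ≥ 1, and G has the edge 4–3. Combining the bounds, tw(G) = 1.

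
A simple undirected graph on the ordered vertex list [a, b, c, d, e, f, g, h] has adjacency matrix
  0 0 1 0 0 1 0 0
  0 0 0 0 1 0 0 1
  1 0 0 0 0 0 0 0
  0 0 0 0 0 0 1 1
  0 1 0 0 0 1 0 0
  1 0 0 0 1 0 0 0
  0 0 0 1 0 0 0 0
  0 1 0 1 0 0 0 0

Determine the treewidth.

1

A width-1 tree decomposition is:
Bags: B1 = {a, c}  B2 = {a, f}  B3 = {e, f}  B4 = {b, e}  B5 = {b, h}  B6 = {d, h}  B7 = {d, g}
Tree: B1–B2, B2–B3, B3–B4, B4–B5, B5–B6, B6–B7
Every bag has size at most 2, so the width is 2 − 1 = 1 and tw(G) ≤ 1. Since G has at least one edge (e.g. c–a), it is not an edgeless graph, so tw(G) ≥ 1. Combining the bounds, tw(G) = 1.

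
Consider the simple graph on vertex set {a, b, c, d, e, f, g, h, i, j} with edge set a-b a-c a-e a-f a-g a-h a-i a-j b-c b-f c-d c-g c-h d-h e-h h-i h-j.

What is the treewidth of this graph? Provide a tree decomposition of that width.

Treewidth 2.
One optimal decomposition is:
Bags: B1 = {a, c, h}  B2 = {a, h, i}  B3 = {a, c, g}  B4 = {a, h, j}  B5 = {c, d, h}  B6 = {a, b, c}  B7 = {a, e, h}  B8 = {a, b, f}
Tree: B1–B2, B1–B3, B2–B4, B1–B5, B1–B6, B1–B7, B6–B8

The largest bag has 3 vertices, giving width 2; this decomposition certifies tw(G) ≤ 2. Conversely, {c, d, h} is a clique of size 3, and the vertices of any clique must share a bag in every tree decomposition; so some bag has ≥ 3 vertices and tw(G) ≥ 2. Hence tw(G) = 2 exactly.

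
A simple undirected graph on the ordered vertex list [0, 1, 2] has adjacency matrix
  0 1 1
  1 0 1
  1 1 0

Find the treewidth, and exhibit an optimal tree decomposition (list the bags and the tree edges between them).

A single bag containing all 3 vertices is trivially a valid decomposition of width 2. For the lower bound, the 3 vertices {0, 1, 2} are pairwise adjacent, and any tree decomposition puts a clique entirely inside one bag — forcing width ≥ 2. Combining the bounds, tw(G) = 2.

Treewidth 2.
One such decomposition:
Bags: B1 = {0, 1, 2}
Tree: (single bag)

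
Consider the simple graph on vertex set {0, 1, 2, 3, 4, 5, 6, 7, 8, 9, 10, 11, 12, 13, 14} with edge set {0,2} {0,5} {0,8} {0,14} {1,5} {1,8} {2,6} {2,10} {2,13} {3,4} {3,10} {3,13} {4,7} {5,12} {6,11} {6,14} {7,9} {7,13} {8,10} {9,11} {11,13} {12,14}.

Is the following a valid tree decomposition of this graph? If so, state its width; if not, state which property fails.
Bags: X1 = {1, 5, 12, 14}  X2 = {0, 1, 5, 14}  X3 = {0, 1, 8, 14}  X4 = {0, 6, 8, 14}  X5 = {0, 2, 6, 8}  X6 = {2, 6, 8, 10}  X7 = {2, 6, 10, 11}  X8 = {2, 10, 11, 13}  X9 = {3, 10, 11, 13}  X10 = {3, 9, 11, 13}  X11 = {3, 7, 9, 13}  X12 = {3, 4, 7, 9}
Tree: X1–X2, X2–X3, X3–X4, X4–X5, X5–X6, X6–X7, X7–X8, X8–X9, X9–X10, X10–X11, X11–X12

Vertex coverage: the bags together contain {0, 1, 2, 3, 4, 5, 6, 7, 8, 9, 10, 11, 12, 13, 14}, the full vertex set. Edge coverage: each edge of G has both endpoints in at least one bag. Running intersection: for every vertex, the bags containing it form a connected subtree. All three properties hold, so this is a valid tree decomposition of width max|bag| − 1 = 3, and hence tw(G) ≤ 3.

Yes; width 3.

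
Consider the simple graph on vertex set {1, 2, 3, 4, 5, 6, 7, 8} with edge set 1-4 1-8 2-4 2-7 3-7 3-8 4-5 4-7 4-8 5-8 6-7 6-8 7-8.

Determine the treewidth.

A width-2 tree decomposition is:
Bags: B1 = {4, 7, 8}  B2 = {3, 7, 8}  B3 = {4, 5, 8}  B4 = {2, 4, 7}  B5 = {1, 4, 8}  B6 = {6, 7, 8}
Tree: B1–B2, B1–B3, B1–B4, B1–B5, B1–B6
Each bag holds 3 vertices, so the decomposition has width 2, which upper-bounds the treewidth. Conversely, {3, 7, 8} is a clique of size 3, and the vertices of any clique must share a bag in every tree decomposition; so some bag has ≥ 3 vertices and tw(G) ≥ 2. The upper and lower bounds meet at 2, so that is the treewidth.

2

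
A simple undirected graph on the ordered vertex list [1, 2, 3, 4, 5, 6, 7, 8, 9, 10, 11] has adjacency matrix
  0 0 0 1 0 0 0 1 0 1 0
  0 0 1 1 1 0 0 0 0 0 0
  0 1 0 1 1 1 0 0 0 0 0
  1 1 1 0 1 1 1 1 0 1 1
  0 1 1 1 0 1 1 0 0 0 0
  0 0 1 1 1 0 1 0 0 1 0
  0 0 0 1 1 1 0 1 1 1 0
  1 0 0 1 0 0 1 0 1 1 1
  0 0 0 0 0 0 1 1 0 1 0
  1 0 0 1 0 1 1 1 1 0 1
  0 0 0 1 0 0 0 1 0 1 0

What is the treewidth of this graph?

A width-3 tree decomposition is:
Bags: B1 = {4, 6, 7, 10}  B2 = {4, 7, 8, 10}  B3 = {4, 8, 10, 11}  B4 = {1, 4, 8, 10}  B5 = {4, 5, 6, 7}  B6 = {3, 4, 5, 6}  B7 = {7, 8, 9, 10}  B8 = {2, 3, 4, 5}
Tree: B1–B2, B2–B3, B2–B4, B1–B5, B5–B6, B2–B7, B6–B8
Every bag has size at most 4, so the width is 4 − 1 = 3 and tw(G) ≤ 3. On the other hand G contains the 4-clique {7, 8, 9, 10}. A clique must lie in a single bag of any decomposition, so no decomposition can have width below 3. Hence tw(G) = 3 exactly.

3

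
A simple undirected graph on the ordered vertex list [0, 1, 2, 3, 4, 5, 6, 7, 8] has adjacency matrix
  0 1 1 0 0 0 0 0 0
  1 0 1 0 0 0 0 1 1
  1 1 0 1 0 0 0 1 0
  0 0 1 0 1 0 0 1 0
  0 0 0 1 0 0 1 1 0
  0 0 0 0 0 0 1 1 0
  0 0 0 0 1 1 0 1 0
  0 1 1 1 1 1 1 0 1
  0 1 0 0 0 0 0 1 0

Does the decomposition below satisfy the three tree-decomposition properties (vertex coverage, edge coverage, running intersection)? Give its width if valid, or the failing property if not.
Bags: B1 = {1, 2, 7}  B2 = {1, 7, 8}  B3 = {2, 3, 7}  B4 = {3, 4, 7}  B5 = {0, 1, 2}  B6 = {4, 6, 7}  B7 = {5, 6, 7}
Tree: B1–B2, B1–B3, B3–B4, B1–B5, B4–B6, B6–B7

Vertex coverage: the bags together contain {0, 1, 2, 3, 4, 5, 6, 7, 8}, the full vertex set. Edge coverage: each edge of G has both endpoints in at least one bag. Running intersection: for every vertex, the bags containing it form a connected subtree. All three properties hold, so this is a valid tree decomposition of width max|bag| − 1 = 2, and hence tw(G) ≤ 2.

Yes; width 2.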